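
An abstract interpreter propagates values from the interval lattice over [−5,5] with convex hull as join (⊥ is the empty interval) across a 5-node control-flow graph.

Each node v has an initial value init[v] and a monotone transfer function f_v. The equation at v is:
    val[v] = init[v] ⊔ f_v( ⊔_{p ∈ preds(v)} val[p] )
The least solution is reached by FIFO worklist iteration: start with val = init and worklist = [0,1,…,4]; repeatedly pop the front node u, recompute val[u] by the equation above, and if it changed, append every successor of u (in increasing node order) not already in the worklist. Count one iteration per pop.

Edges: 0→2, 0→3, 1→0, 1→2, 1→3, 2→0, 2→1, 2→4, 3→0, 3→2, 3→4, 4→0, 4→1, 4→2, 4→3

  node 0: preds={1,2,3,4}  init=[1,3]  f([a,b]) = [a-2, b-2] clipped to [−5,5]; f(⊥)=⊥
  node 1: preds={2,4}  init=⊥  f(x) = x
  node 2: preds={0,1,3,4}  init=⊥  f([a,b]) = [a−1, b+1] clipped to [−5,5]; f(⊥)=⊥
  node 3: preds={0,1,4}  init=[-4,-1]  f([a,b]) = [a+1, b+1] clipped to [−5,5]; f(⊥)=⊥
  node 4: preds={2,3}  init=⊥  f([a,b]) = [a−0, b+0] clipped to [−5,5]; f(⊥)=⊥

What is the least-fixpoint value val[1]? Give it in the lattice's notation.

Iteration log — 16 steps:
  step 1. node 0  ⊔preds=[-4,-1]  new=[-5,3]  old=[1,3]  +wl: 
  step 2. node 1  ⊔preds=⊥  new=⊥  stable
  step 3. node 2  ⊔preds=[-5,3]  new=[-5,4]  old=⊥  +wl: 0,1
  step 4. node 3  ⊔preds=[-5,3]  new=[-4,4]  old=[-4,-1]  +wl: 2
  step 5. node 4  ⊔preds=[-5,4]  new=[-5,4]  old=⊥  +wl: 3
  step 6. node 0  ⊔preds=[-5,4]  new=[-5,3]  stable
  step 7. node 1  ⊔preds=[-5,4]  new=[-5,4]  old=⊥  +wl: 0
  step 8. node 2  ⊔preds=[-5,4]  new=[-5,5]  old=[-5,4]  +wl: 1,4
  step 9. node 3  ⊔preds=[-5,4]  new=[-4,5]  old=[-4,4]  +wl: 2
  step 10. node 0  ⊔preds=[-5,5]  new=[-5,3]  stable
  step 11. node 1  ⊔preds=[-5,5]  new=[-5,5]  old=[-5,4]  +wl: 0,3
  step 12. node 4  ⊔preds=[-5,5]  new=[-5,5]  old=[-5,4]  +wl: 1
  step 13. node 2  ⊔preds=[-5,5]  new=[-5,5]  stable
  step 14. node 0  ⊔preds=[-5,5]  new=[-5,3]  stable
  step 15. node 3  ⊔preds=[-5,5]  new=[-4,5]  stable
  step 16. node 1  ⊔preds=[-5,5]  new=[-5,5]  stable

Least fixpoint reached:
  node 0: [-5,3]
  node 1: [-5,5]
  node 2: [-5,5]
  node 3: [-4,5]
  node 4: [-5,5]

[-5,5]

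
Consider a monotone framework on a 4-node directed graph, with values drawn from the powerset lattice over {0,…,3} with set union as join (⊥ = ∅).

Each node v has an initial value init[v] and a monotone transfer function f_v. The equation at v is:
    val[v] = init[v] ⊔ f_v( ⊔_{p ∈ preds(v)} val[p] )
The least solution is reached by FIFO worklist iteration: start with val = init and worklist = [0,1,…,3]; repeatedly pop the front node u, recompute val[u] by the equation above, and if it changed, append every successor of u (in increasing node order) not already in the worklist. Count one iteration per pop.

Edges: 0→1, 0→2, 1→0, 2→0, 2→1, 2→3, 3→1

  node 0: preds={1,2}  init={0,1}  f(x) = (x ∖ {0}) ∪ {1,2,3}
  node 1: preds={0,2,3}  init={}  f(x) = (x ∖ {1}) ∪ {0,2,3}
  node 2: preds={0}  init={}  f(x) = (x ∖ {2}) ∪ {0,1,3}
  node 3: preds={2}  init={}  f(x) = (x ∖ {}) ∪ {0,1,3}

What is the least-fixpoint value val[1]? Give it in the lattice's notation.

Trace (6 dequeues):
  [1] u=0 | in {} | out {0,1,2,3} | prev {0,1} | push {}
  [2] u=1 | in {0,1,2,3} | out {0,2,3} | prev {} | push {0}
  [3] u=2 | in {0,1,2,3} | out {0,1,3} | prev {} | push {1}
  [4] u=3 | in {0,1,3} | out {0,1,3} | prev {} | push {}
  [5] u=0 | in {0,1,2,3} | out {0,1,2,3} | ==
  [6] u=1 | in {0,1,2,3} | out {0,2,3} | ==

Converged values:
  [0] {0,1,2,3}
  [1] {0,2,3}
  [2] {0,1,3}
  [3] {0,1,3}

{0,2,3}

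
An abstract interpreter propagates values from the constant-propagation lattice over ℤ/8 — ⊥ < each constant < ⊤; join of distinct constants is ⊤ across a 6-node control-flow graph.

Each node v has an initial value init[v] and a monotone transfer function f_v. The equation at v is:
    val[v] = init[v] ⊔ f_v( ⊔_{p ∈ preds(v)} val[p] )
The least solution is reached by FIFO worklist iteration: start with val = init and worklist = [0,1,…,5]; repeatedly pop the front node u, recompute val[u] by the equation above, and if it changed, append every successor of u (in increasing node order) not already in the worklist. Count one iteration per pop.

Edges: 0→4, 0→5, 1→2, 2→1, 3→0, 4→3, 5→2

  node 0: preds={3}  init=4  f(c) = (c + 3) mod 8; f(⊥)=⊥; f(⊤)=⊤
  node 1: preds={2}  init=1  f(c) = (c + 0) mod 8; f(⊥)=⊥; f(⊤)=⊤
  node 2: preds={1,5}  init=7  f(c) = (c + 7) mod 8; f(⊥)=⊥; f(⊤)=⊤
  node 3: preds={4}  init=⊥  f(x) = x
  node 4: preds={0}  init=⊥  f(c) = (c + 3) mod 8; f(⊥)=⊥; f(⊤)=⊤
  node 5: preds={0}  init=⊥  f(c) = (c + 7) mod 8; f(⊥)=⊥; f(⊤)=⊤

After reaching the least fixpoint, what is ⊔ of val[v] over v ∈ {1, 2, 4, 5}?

⊤

Trace (15 dequeues):
  [1] u=0 | in ⊥ | out 4 | ==
  [2] u=1 | in 7 | out ⊤ | prev 1 | push {}
  [3] u=2 | in ⊤ | out ⊤ | prev 7 | push {1}
  [4] u=3 | in ⊥ | out ⊥ | ==
  [5] u=4 | in 4 | out 7 | prev ⊥ | push {3}
  [6] u=5 | in 4 | out 3 | prev ⊥ | push {2}
  [7] u=1 | in ⊤ | out ⊤ | ==
  [8] u=3 | in 7 | out 7 | prev ⊥ | push {0}
  [9] u=2 | in ⊤ | out ⊤ | ==
  [10] u=0 | in 7 | out ⊤ | prev 4 | push {4,5}
  [11] u=4 | in ⊤ | out ⊤ | prev 7 | push {3}
  [12] u=5 | in ⊤ | out ⊤ | prev 3 | push {2}
  [13] u=3 | in ⊤ | out ⊤ | prev 7 | push {0}
  [14] u=2 | in ⊤ | out ⊤ | ==
  [15] u=0 | in ⊤ | out ⊤ | ==

Converged values:
  [0] ⊤
  [1] ⊤
  [2] ⊤
  [3] ⊤
  [4] ⊤
  [5] ⊤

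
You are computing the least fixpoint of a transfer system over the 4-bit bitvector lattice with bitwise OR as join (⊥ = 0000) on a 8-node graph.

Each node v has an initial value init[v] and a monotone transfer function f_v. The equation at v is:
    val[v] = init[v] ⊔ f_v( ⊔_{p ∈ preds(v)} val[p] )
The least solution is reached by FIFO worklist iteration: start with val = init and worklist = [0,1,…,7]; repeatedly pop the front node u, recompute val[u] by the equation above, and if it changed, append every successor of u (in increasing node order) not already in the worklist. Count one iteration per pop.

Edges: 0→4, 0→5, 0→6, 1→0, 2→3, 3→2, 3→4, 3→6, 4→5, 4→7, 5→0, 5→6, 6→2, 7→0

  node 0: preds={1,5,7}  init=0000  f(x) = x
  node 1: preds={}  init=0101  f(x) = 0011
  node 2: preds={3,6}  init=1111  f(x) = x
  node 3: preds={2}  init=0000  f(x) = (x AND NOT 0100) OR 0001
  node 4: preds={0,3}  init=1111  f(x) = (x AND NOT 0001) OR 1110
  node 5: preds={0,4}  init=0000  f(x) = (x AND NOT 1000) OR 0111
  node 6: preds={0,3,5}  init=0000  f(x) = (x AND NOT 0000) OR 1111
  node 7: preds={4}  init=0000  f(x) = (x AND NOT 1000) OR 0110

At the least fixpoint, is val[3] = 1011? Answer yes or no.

yes

Iteration log — 13 steps:
  step 1. node 0  ⊔preds=0101  new=0101  old=0000  +wl: 
  step 2. node 1  ⊔preds=0000  new=0111  old=0101  +wl: 0
  step 3. node 2  ⊔preds=0000  new=1111  stable
  step 4. node 3  ⊔preds=1111  new=1011  old=0000  +wl: 2
  step 5. node 4  ⊔preds=1111  new=1111  stable
  step 6. node 5  ⊔preds=1111  new=0111  old=0000  +wl: 
  step 7. node 6  ⊔preds=1111  new=1111  old=0000  +wl: 
  step 8. node 7  ⊔preds=1111  new=0111  old=0000  +wl: 
  step 9. node 0  ⊔preds=0111  new=0111  old=0101  +wl: 4,5,6
  step 10. node 2  ⊔preds=1111  new=1111  stable
  step 11. node 4  ⊔preds=1111  new=1111  stable
  step 12. node 5  ⊔preds=1111  new=0111  stable
  step 13. node 6  ⊔preds=1111  new=1111  stable

Least fixpoint reached:
  node 0: 0111
  node 1: 0111
  node 2: 1111
  node 3: 1011
  node 4: 1111
  node 5: 0111
  node 6: 1111
  node 7: 0111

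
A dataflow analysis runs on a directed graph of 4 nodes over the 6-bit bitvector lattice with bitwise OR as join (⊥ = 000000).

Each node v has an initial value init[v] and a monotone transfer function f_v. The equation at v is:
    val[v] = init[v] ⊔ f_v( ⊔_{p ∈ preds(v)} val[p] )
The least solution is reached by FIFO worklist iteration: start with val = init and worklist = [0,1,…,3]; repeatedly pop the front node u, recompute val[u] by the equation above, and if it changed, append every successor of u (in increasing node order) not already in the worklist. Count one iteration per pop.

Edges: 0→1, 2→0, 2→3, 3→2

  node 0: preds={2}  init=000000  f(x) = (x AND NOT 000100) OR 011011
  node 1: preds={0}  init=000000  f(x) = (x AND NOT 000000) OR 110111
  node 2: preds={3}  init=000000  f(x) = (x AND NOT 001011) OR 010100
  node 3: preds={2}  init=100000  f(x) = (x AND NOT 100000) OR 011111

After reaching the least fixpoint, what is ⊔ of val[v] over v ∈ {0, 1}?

Trace (7 dequeues):
  [1] u=0 | in 000000 | out 011011 | prev 000000 | push {}
  [2] u=1 | in 011011 | out 111111 | prev 000000 | push {}
  [3] u=2 | in 100000 | out 110100 | prev 000000 | push {0}
  [4] u=3 | in 110100 | out 111111 | prev 100000 | push {2}
  [5] u=0 | in 110100 | out 111011 | prev 011011 | push {1}
  [6] u=2 | in 111111 | out 110100 | ==
  [7] u=1 | in 111011 | out 111111 | ==

Converged values:
  [0] 111011
  [1] 111111
  [2] 110100
  [3] 111111

111111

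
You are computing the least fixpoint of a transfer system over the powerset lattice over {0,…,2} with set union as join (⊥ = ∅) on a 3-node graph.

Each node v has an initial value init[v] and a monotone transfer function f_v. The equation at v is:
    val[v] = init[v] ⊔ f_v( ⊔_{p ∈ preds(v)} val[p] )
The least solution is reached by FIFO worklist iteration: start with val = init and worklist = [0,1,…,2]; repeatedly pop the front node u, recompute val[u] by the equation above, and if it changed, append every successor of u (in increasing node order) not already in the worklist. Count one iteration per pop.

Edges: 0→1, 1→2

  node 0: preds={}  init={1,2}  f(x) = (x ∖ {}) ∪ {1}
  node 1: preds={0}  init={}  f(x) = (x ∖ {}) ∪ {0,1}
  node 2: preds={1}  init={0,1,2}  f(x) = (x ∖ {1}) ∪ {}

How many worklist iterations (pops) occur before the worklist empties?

Worklist (3 pops):
  #1 pop 0: in={} → {1,2} (no change)
  #2 pop 1: in={1,2} → {0,1,2} (was {}); enqueue []
  #3 pop 2: in={0,1,2} → {0,1,2} (no change)

Fixpoint:
  val[0] = {1,2}
  val[1] = {0,1,2}
  val[2] = {0,1,2}

3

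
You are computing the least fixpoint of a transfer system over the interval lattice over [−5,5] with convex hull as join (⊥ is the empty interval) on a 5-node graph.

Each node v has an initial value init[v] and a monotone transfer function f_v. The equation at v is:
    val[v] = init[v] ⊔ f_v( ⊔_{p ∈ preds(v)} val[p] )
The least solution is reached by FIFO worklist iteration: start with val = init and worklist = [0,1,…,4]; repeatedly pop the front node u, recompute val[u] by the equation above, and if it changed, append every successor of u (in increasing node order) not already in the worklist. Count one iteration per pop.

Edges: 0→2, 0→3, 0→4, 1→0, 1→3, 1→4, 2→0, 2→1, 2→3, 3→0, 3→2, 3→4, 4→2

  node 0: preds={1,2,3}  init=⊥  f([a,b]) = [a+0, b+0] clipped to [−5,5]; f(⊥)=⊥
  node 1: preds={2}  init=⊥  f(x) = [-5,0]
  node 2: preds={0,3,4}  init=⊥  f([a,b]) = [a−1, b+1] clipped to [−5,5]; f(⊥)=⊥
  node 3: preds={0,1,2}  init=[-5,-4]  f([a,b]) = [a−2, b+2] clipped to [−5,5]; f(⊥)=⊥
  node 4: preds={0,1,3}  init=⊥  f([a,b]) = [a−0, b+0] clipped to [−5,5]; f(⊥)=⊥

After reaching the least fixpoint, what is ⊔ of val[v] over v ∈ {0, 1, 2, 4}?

[-5,5]

Iteration log — 17 steps:
  step 1. node 0  ⊔preds=[-5,-4]  new=[-5,-4]  old=⊥  +wl: 
  step 2. node 1  ⊔preds=⊥  new=[-5,0]  old=⊥  +wl: 0
  step 3. node 2  ⊔preds=[-5,-4]  new=[-5,-3]  old=⊥  +wl: 1
  step 4. node 3  ⊔preds=[-5,0]  new=[-5,2]  old=[-5,-4]  +wl: 2
  step 5. node 4  ⊔preds=[-5,2]  new=[-5,2]  old=⊥  +wl: 
  step 6. node 0  ⊔preds=[-5,2]  new=[-5,2]  old=[-5,-4]  +wl: 3,4
  step 7. node 1  ⊔preds=[-5,-3]  new=[-5,0]  stable
  step 8. node 2  ⊔preds=[-5,2]  new=[-5,3]  old=[-5,-3]  +wl: 0,1
  step 9. node 3  ⊔preds=[-5,3]  new=[-5,5]  old=[-5,2]  +wl: 2
  step 10. node 4  ⊔preds=[-5,5]  new=[-5,5]  old=[-5,2]  +wl: 
  step 11. node 0  ⊔preds=[-5,5]  new=[-5,5]  old=[-5,2]  +wl: 3,4
  step 12. node 1  ⊔preds=[-5,3]  new=[-5,0]  stable
  step 13. node 2  ⊔preds=[-5,5]  new=[-5,5]  old=[-5,3]  +wl: 0,1
  step 14. node 3  ⊔preds=[-5,5]  new=[-5,5]  stable
  step 15. node 4  ⊔preds=[-5,5]  new=[-5,5]  stable
  step 16. node 0  ⊔preds=[-5,5]  new=[-5,5]  stable
  step 17. node 1  ⊔preds=[-5,5]  new=[-5,0]  stable

Least fixpoint reached:
  node 0: [-5,5]
  node 1: [-5,0]
  node 2: [-5,5]
  node 3: [-5,5]
  node 4: [-5,5]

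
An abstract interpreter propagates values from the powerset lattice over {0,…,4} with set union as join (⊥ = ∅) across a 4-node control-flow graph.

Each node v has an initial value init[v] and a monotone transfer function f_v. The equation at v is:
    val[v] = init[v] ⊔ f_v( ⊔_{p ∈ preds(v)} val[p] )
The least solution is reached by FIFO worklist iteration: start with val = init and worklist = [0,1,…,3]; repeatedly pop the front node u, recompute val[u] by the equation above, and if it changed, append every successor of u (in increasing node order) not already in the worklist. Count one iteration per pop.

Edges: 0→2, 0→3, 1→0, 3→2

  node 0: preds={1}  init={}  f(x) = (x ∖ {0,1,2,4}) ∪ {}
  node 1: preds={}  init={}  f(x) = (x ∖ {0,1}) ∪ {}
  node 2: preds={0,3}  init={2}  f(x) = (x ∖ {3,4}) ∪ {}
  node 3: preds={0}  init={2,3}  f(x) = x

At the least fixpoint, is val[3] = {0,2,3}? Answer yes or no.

no

Iteration log — 4 steps:
  step 1. node 0  ⊔preds={}  new={}  stable
  step 2. node 1  ⊔preds={}  new={}  stable
  step 3. node 2  ⊔preds={2,3}  new={2}  stable
  step 4. node 3  ⊔preds={}  new={2,3}  stable

Least fixpoint reached:
  node 0: {}
  node 1: {}
  node 2: {2}
  node 3: {2,3}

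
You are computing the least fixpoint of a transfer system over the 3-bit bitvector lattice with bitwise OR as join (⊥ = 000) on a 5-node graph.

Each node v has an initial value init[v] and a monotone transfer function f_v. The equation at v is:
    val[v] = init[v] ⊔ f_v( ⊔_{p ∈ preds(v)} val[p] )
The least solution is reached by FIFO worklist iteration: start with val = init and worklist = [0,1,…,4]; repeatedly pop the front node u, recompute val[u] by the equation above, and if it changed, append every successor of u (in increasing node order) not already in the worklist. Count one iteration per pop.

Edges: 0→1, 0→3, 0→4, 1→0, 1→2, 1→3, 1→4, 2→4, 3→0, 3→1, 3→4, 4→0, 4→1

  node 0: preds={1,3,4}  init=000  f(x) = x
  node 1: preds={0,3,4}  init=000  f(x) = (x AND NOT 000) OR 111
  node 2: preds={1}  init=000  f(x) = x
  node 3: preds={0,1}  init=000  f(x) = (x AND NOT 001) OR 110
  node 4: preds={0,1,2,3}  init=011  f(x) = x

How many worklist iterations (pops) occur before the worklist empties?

9

Trace (9 dequeues):
  [1] u=0 | in 011 | out 011 | prev 000 | push {}
  [2] u=1 | in 011 | out 111 | prev 000 | push {0}
  [3] u=2 | in 111 | out 111 | prev 000 | push {}
  [4] u=3 | in 111 | out 110 | prev 000 | push {1}
  [5] u=4 | in 111 | out 111 | prev 011 | push {}
  [6] u=0 | in 111 | out 111 | prev 011 | push {3,4}
  [7] u=1 | in 111 | out 111 | ==
  [8] u=3 | in 111 | out 110 | ==
  [9] u=4 | in 111 | out 111 | ==

Converged values:
  [0] 111
  [1] 111
  [2] 111
  [3] 110
  [4] 111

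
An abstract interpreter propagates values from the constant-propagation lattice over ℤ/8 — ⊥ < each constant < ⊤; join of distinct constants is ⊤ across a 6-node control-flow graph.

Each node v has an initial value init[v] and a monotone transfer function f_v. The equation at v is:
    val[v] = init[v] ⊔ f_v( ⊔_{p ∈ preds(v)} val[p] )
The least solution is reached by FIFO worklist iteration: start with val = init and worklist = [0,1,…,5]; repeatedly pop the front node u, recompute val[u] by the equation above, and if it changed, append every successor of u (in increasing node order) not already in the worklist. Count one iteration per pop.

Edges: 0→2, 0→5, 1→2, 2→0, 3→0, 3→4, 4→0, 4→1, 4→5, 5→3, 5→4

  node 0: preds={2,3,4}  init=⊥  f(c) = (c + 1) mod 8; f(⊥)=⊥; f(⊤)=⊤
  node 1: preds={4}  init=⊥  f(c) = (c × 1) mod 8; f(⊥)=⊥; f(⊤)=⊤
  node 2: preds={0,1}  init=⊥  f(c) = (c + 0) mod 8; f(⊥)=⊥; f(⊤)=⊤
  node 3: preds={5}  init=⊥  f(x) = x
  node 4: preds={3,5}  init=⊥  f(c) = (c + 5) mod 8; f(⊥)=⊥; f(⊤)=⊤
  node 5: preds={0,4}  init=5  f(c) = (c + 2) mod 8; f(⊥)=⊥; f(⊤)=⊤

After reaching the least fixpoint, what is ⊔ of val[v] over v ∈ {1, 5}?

Worklist (15 pops):
  #1 pop 0: in=⊥ → ⊥ (no change)
  #2 pop 1: in=⊥ → ⊥ (no change)
  #3 pop 2: in=⊥ → ⊥ (no change)
  #4 pop 3: in=5 → 5 (was ⊥); enqueue [0]
  #5 pop 4: in=5 → 2 (was ⊥); enqueue [1]
  #6 pop 5: in=2 → ⊤ (was 5); enqueue [3,4]
  #7 pop 0: in=⊤ → ⊤ (was ⊥); enqueue [2,5]
  #8 pop 1: in=2 → 2 (was ⊥); enqueue []
  #9 pop 3: in=⊤ → ⊤ (was 5); enqueue [0]
  #10 pop 4: in=⊤ → ⊤ (was 2); enqueue [1]
  #11 pop 2: in=⊤ → ⊤ (was ⊥); enqueue []
  #12 pop 5: in=⊤ → ⊤ (no change)
  #13 pop 0: in=⊤ → ⊤ (no change)
  #14 pop 1: in=⊤ → ⊤ (was 2); enqueue [2]
  #15 pop 2: in=⊤ → ⊤ (no change)

Fixpoint:
  val[0] = ⊤
  val[1] = ⊤
  val[2] = ⊤
  val[3] = ⊤
  val[4] = ⊤
  val[5] = ⊤

⊤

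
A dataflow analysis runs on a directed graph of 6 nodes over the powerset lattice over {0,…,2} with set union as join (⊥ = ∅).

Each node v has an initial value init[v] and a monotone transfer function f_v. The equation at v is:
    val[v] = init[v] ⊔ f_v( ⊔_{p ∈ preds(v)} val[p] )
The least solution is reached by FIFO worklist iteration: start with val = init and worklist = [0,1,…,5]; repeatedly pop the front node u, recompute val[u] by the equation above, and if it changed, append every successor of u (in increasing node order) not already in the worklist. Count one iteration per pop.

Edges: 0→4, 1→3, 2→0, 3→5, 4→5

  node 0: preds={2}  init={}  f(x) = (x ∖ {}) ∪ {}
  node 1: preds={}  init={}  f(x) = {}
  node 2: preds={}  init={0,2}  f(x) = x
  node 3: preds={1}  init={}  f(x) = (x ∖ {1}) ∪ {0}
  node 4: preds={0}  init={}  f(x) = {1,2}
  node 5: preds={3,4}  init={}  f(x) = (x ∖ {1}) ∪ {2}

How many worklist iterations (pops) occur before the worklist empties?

Trace (6 dequeues):
  [1] u=0 | in {0,2} | out {0,2} | prev {} | push {}
  [2] u=1 | in {} | out {} | ==
  [3] u=2 | in {} | out {0,2} | ==
  [4] u=3 | in {} | out {0} | prev {} | push {}
  [5] u=4 | in {0,2} | out {1,2} | prev {} | push {}
  [6] u=5 | in {0,1,2} | out {0,2} | prev {} | push {}

Converged values:
  [0] {0,2}
  [1] {}
  [2] {0,2}
  [3] {0}
  [4] {1,2}
  [5] {0,2}

6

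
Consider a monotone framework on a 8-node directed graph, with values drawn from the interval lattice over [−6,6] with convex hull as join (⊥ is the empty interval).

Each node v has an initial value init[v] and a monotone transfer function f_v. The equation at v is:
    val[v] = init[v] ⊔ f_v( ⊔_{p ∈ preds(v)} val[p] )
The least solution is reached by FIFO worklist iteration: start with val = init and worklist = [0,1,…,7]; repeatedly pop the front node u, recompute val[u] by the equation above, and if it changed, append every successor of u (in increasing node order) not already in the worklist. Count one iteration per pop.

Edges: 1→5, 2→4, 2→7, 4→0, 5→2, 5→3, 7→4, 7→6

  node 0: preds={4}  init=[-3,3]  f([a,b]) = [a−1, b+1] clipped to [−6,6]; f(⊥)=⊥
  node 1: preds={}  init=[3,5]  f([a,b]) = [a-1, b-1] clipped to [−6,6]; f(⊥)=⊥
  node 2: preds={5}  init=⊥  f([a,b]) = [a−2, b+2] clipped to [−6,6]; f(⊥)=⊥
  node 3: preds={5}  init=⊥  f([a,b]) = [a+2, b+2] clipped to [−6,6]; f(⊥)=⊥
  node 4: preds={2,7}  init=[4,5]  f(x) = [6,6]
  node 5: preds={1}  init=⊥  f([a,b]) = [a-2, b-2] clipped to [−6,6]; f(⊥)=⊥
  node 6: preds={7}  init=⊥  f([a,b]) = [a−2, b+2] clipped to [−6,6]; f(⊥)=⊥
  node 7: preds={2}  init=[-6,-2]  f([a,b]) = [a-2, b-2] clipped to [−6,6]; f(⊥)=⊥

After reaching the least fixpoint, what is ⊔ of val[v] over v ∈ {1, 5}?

Iteration log — 15 steps:
  step 1. node 0  ⊔preds=[4,5]  new=[-3,6]  old=[-3,3]  +wl: 
  step 2. node 1  ⊔preds=⊥  new=[3,5]  stable
  step 3. node 2  ⊔preds=⊥  new=⊥  stable
  step 4. node 3  ⊔preds=⊥  new=⊥  stable
  step 5. node 4  ⊔preds=[-6,-2]  new=[4,6]  old=[4,5]  +wl: 0
  step 6. node 5  ⊔preds=[3,5]  new=[1,3]  old=⊥  +wl: 2,3
  step 7. node 6  ⊔preds=[-6,-2]  new=[-6,0]  old=⊥  +wl: 
  step 8. node 7  ⊔preds=⊥  new=[-6,-2]  stable
  step 9. node 0  ⊔preds=[4,6]  new=[-3,6]  stable
  step 10. node 2  ⊔preds=[1,3]  new=[-1,5]  old=⊥  +wl: 4,7
  step 11. node 3  ⊔preds=[1,3]  new=[3,5]  old=⊥  +wl: 
  step 12. node 4  ⊔preds=[-6,5]  new=[4,6]  stable
  step 13. node 7  ⊔preds=[-1,5]  new=[-6,3]  old=[-6,-2]  +wl: 4,6
  step 14. node 4  ⊔preds=[-6,5]  new=[4,6]  stable
  step 15. node 6  ⊔preds=[-6,3]  new=[-6,5]  old=[-6,0]  +wl: 

Least fixpoint reached:
  node 0: [-3,6]
  node 1: [3,5]
  node 2: [-1,5]
  node 3: [3,5]
  node 4: [4,6]
  node 5: [1,3]
  node 6: [-6,5]
  node 7: [-6,3]

[1,5]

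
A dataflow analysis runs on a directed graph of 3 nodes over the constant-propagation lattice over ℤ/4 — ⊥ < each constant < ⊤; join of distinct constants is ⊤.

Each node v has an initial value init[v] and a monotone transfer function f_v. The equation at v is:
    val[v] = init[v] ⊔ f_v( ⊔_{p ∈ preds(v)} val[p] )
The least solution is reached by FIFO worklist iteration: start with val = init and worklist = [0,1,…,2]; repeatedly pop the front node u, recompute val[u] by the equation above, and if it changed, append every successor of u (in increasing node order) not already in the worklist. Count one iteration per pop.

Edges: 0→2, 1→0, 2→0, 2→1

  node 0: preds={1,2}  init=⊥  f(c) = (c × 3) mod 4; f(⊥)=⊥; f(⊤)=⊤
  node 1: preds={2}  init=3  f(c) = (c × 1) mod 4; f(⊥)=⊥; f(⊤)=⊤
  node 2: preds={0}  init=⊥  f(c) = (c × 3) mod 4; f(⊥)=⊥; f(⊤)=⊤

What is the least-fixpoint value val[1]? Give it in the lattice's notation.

Worklist (5 pops):
  #1 pop 0: in=3 → 1 (was ⊥); enqueue []
  #2 pop 1: in=⊥ → 3 (no change)
  #3 pop 2: in=1 → 3 (was ⊥); enqueue [0,1]
  #4 pop 0: in=3 → 1 (no change)
  #5 pop 1: in=3 → 3 (no change)

Fixpoint:
  val[0] = 1
  val[1] = 3
  val[2] = 3

3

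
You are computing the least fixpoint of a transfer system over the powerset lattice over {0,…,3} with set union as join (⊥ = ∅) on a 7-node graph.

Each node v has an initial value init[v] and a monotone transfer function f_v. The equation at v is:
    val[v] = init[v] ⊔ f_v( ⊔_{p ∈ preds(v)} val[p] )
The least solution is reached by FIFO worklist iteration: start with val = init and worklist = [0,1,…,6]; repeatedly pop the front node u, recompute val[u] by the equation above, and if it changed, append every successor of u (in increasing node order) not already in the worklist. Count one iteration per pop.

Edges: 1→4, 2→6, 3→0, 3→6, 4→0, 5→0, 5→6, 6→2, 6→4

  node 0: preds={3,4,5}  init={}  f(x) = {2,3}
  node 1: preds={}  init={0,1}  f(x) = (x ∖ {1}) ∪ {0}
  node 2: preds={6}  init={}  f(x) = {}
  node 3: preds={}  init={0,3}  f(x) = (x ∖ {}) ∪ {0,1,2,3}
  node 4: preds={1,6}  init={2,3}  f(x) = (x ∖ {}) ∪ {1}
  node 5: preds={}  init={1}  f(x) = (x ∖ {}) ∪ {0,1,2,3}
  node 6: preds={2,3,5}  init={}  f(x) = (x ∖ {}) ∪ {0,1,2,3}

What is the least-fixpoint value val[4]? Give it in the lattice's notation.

Worklist (10 pops):
  #1 pop 0: in={0,1,2,3} → {2,3} (was {}); enqueue []
  #2 pop 1: in={} → {0,1} (no change)
  #3 pop 2: in={} → {} (no change)
  #4 pop 3: in={} → {0,1,2,3} (was {0,3}); enqueue [0]
  #5 pop 4: in={0,1} → {0,1,2,3} (was {2,3}); enqueue []
  #6 pop 5: in={} → {0,1,2,3} (was {1}); enqueue []
  #7 pop 6: in={0,1,2,3} → {0,1,2,3} (was {}); enqueue [2,4]
  #8 pop 0: in={0,1,2,3} → {2,3} (no change)
  #9 pop 2: in={0,1,2,3} → {} (no change)
  #10 pop 4: in={0,1,2,3} → {0,1,2,3} (no change)

Fixpoint:
  val[0] = {2,3}
  val[1] = {0,1}
  val[2] = {}
  val[3] = {0,1,2,3}
  val[4] = {0,1,2,3}
  val[5] = {0,1,2,3}
  val[6] = {0,1,2,3}

{0,1,2,3}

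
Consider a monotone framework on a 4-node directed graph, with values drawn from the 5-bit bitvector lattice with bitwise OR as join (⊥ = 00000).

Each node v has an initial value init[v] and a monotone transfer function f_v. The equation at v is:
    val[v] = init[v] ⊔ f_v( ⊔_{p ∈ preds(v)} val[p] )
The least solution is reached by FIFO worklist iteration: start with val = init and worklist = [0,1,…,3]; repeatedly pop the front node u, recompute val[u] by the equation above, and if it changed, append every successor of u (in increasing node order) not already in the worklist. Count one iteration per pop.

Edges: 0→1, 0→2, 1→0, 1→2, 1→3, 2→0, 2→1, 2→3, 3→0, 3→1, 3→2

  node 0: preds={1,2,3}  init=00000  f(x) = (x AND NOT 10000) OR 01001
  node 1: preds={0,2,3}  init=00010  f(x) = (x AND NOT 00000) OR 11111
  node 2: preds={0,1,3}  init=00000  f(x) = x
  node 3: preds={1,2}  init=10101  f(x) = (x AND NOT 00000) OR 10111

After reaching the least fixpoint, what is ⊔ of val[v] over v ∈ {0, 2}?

11111

Worklist (7 pops):
  #1 pop 0: in=10111 → 01111 (was 00000); enqueue []
  #2 pop 1: in=11111 → 11111 (was 00010); enqueue [0]
  #3 pop 2: in=11111 → 11111 (was 00000); enqueue [1]
  #4 pop 3: in=11111 → 11111 (was 10101); enqueue [2]
  #5 pop 0: in=11111 → 01111 (no change)
  #6 pop 1: in=11111 → 11111 (no change)
  #7 pop 2: in=11111 → 11111 (no change)

Fixpoint:
  val[0] = 01111
  val[1] = 11111
  val[2] = 11111
  val[3] = 11111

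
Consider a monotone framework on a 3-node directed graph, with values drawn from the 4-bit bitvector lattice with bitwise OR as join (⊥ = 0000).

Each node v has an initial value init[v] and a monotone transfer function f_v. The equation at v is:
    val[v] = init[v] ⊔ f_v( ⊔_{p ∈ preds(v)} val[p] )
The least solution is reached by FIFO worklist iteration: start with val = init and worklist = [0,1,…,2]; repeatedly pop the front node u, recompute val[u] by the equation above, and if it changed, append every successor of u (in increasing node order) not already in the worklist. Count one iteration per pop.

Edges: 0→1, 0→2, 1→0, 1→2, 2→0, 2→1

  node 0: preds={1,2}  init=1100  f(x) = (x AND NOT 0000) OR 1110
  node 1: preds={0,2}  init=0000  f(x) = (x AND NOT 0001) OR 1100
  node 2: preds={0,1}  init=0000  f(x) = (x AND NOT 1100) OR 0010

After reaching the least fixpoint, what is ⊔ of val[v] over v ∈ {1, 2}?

Trace (5 dequeues):
  [1] u=0 | in 0000 | out 1110 | prev 1100 | push {}
  [2] u=1 | in 1110 | out 1110 | prev 0000 | push {0}
  [3] u=2 | in 1110 | out 0010 | prev 0000 | push {1}
  [4] u=0 | in 1110 | out 1110 | ==
  [5] u=1 | in 1110 | out 1110 | ==

Converged values:
  [0] 1110
  [1] 1110
  [2] 0010

1110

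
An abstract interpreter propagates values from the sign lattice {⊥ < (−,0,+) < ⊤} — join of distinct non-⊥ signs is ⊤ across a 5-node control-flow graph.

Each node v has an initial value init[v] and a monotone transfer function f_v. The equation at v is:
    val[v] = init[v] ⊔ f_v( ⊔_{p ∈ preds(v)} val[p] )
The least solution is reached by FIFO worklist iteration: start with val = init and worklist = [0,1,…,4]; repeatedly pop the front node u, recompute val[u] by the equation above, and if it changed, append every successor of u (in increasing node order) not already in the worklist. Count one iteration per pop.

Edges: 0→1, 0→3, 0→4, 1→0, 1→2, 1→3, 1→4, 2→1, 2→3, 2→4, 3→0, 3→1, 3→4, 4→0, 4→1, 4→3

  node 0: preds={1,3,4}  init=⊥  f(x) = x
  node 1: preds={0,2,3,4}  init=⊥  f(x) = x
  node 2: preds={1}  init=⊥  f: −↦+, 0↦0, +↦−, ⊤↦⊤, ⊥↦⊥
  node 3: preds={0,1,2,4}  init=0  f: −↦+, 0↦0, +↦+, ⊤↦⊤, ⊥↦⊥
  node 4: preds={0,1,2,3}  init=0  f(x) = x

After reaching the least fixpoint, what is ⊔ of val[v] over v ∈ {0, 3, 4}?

Iteration log — 7 steps:
  step 1. node 0  ⊔preds=0  new=0  old=⊥  +wl: 
  step 2. node 1  ⊔preds=0  new=0  old=⊥  +wl: 0
  step 3. node 2  ⊔preds=0  new=0  old=⊥  +wl: 1
  step 4. node 3  ⊔preds=0  new=0  stable
  step 5. node 4  ⊔preds=0  new=0  stable
  step 6. node 0  ⊔preds=0  new=0  stable
  step 7. node 1  ⊔preds=0  new=0  stable

Least fixpoint reached:
  node 0: 0
  node 1: 0
  node 2: 0
  node 3: 0
  node 4: 0

0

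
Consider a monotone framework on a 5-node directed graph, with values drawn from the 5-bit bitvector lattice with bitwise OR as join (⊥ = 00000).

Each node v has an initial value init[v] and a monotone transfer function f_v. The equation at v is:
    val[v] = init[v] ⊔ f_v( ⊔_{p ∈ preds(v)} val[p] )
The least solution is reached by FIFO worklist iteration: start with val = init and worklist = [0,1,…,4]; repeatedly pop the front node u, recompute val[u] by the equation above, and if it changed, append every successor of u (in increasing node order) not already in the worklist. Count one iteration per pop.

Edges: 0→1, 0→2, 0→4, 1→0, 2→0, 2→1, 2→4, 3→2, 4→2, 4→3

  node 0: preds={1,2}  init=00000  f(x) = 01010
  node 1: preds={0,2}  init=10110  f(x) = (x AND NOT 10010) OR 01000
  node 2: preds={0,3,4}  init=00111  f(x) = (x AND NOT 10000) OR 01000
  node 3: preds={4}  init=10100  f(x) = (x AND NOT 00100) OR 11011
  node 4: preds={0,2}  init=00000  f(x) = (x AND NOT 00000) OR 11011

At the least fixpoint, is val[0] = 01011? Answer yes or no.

no

Iteration log — 9 steps:
  step 1. node 0  ⊔preds=10111  new=01010  old=00000  +wl: 
  step 2. node 1  ⊔preds=01111  new=11111  old=10110  +wl: 0
  step 3. node 2  ⊔preds=11110  new=01111  old=00111  +wl: 1
  step 4. node 3  ⊔preds=00000  new=11111  old=10100  +wl: 2
  step 5. node 4  ⊔preds=01111  new=11111  old=00000  +wl: 3
  step 6. node 0  ⊔preds=11111  new=01010  stable
  step 7. node 1  ⊔preds=01111  new=11111  stable
  step 8. node 2  ⊔preds=11111  new=01111  stable
  step 9. node 3  ⊔preds=11111  new=11111  stable

Least fixpoint reached:
  node 0: 01010
  node 1: 11111
  node 2: 01111
  node 3: 11111
  node 4: 11111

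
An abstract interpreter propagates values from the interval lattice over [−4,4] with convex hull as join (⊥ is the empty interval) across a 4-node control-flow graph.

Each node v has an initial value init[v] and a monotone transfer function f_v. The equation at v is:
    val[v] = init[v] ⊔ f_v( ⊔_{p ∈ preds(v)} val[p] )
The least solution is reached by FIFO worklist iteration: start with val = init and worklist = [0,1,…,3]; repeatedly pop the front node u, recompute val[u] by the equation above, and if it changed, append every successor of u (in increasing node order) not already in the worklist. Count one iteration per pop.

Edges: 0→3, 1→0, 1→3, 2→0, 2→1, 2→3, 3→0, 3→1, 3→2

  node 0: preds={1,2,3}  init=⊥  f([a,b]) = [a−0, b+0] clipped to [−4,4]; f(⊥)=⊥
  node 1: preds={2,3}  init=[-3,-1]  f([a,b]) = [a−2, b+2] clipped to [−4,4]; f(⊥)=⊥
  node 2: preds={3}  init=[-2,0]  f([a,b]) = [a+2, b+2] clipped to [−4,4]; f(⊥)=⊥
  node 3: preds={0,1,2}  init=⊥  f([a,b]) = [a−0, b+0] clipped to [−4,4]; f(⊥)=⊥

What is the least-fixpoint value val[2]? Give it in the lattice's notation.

Iteration log — 12 steps:
  step 1. node 0  ⊔preds=[-3,0]  new=[-3,0]  old=⊥  +wl: 
  step 2. node 1  ⊔preds=[-2,0]  new=[-4,2]  old=[-3,-1]  +wl: 0
  step 3. node 2  ⊔preds=⊥  new=[-2,0]  stable
  step 4. node 3  ⊔preds=[-4,2]  new=[-4,2]  old=⊥  +wl: 1,2
  step 5. node 0  ⊔preds=[-4,2]  new=[-4,2]  old=[-3,0]  +wl: 3
  step 6. node 1  ⊔preds=[-4,2]  new=[-4,4]  old=[-4,2]  +wl: 0
  step 7. node 2  ⊔preds=[-4,2]  new=[-2,4]  old=[-2,0]  +wl: 1
  step 8. node 3  ⊔preds=[-4,4]  new=[-4,4]  old=[-4,2]  +wl: 2
  step 9. node 0  ⊔preds=[-4,4]  new=[-4,4]  old=[-4,2]  +wl: 3
  step 10. node 1  ⊔preds=[-4,4]  new=[-4,4]  stable
  step 11. node 2  ⊔preds=[-4,4]  new=[-2,4]  stable
  step 12. node 3  ⊔preds=[-4,4]  new=[-4,4]  stable

Least fixpoint reached:
  node 0: [-4,4]
  node 1: [-4,4]
  node 2: [-2,4]
  node 3: [-4,4]

[-2,4]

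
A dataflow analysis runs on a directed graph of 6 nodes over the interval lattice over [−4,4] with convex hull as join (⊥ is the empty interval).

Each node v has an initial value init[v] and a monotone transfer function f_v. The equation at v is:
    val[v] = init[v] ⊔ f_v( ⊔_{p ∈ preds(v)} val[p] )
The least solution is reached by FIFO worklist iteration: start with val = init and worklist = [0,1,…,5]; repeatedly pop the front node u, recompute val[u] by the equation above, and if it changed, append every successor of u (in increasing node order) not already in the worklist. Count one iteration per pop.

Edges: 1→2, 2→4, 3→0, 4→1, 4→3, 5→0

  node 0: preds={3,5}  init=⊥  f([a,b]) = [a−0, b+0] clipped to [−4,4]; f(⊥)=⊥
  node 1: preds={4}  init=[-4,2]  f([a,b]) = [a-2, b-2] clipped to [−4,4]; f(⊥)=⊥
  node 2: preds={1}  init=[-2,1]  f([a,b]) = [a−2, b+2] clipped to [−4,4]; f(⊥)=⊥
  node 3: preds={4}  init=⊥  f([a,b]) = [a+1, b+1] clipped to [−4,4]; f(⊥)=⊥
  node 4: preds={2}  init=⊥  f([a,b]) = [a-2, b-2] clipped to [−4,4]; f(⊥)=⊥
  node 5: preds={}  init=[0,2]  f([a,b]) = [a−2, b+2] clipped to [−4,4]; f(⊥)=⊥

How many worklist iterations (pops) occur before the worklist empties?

Trace (9 dequeues):
  [1] u=0 | in [0,2] | out [0,2] | prev ⊥ | push {}
  [2] u=1 | in ⊥ | out [-4,2] | ==
  [3] u=2 | in [-4,2] | out [-4,4] | prev [-2,1] | push {}
  [4] u=3 | in ⊥ | out ⊥ | ==
  [5] u=4 | in [-4,4] | out [-4,2] | prev ⊥ | push {1,3}
  [6] u=5 | in ⊥ | out [0,2] | ==
  [7] u=1 | in [-4,2] | out [-4,2] | ==
  [8] u=3 | in [-4,2] | out [-3,3] | prev ⊥ | push {0}
  [9] u=0 | in [-3,3] | out [-3,3] | prev [0,2] | push {}

Converged values:
  [0] [-3,3]
  [1] [-4,2]
  [2] [-4,4]
  [3] [-3,3]
  [4] [-4,2]
  [5] [0,2]

9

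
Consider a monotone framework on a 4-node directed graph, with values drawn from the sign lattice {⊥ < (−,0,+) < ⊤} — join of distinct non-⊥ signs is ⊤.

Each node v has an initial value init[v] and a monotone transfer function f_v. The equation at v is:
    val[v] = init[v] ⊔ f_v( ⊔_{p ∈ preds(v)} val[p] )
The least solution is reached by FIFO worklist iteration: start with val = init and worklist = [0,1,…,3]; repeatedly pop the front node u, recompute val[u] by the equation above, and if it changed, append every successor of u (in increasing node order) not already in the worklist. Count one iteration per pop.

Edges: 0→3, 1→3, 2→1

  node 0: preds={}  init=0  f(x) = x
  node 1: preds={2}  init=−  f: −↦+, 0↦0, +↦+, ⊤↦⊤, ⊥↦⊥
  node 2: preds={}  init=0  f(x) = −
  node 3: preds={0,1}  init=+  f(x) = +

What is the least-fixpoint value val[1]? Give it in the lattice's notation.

Worklist (5 pops):
  #1 pop 0: in=⊥ → 0 (no change)
  #2 pop 1: in=0 → ⊤ (was −); enqueue []
  #3 pop 2: in=⊥ → ⊤ (was 0); enqueue [1]
  #4 pop 3: in=⊤ → + (no change)
  #5 pop 1: in=⊤ → ⊤ (no change)

Fixpoint:
  val[0] = 0
  val[1] = ⊤
  val[2] = ⊤
  val[3] = +

⊤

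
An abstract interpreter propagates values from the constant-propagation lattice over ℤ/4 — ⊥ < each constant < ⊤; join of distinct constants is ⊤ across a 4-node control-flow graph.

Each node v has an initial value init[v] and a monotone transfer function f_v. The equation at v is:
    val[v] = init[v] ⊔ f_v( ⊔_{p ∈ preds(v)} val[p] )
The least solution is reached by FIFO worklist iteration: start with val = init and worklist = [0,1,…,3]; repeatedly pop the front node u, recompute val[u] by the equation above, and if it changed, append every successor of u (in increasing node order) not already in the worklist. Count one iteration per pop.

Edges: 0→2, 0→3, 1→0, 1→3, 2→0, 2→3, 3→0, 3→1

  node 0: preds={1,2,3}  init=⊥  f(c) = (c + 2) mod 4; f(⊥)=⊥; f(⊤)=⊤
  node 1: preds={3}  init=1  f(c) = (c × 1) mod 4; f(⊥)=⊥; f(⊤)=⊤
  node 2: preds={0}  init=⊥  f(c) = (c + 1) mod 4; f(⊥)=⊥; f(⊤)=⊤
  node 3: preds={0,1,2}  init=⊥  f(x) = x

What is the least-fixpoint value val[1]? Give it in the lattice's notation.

⊤

Iteration log — 9 steps:
  step 1. node 0  ⊔preds=1  new=3  old=⊥  +wl: 
  step 2. node 1  ⊔preds=⊥  new=1  stable
  step 3. node 2  ⊔preds=3  new=0  old=⊥  +wl: 0
  step 4. node 3  ⊔preds=⊤  new=⊤  old=⊥  +wl: 1
  step 5. node 0  ⊔preds=⊤  new=⊤  old=3  +wl: 2,3
  step 6. node 1  ⊔preds=⊤  new=⊤  old=1  +wl: 0
  step 7. node 2  ⊔preds=⊤  new=⊤  old=0  +wl: 
  step 8. node 3  ⊔preds=⊤  new=⊤  stable
  step 9. node 0  ⊔preds=⊤  new=⊤  stable

Least fixpoint reached:
  node 0: ⊤
  node 1: ⊤
  node 2: ⊤
  node 3: ⊤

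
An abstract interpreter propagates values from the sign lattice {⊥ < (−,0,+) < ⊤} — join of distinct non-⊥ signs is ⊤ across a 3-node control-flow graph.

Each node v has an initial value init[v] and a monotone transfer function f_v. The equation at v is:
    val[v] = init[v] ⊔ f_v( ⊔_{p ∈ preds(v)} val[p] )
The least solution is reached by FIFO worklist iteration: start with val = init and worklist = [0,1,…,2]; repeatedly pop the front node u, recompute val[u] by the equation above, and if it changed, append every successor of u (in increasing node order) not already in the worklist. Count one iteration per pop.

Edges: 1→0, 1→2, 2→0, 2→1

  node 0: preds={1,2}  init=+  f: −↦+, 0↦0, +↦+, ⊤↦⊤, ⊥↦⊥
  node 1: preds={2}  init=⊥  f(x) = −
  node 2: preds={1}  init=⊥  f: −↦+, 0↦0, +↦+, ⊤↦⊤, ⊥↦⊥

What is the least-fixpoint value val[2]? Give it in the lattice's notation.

Iteration log — 5 steps:
  step 1. node 0  ⊔preds=⊥  new=+  stable
  step 2. node 1  ⊔preds=⊥  new=−  old=⊥  +wl: 0
  step 3. node 2  ⊔preds=−  new=+  old=⊥  +wl: 1
  step 4. node 0  ⊔preds=⊤  new=⊤  old=+  +wl: 
  step 5. node 1  ⊔preds=+  new=−  stable

Least fixpoint reached:
  node 0: ⊤
  node 1: −
  node 2: +

+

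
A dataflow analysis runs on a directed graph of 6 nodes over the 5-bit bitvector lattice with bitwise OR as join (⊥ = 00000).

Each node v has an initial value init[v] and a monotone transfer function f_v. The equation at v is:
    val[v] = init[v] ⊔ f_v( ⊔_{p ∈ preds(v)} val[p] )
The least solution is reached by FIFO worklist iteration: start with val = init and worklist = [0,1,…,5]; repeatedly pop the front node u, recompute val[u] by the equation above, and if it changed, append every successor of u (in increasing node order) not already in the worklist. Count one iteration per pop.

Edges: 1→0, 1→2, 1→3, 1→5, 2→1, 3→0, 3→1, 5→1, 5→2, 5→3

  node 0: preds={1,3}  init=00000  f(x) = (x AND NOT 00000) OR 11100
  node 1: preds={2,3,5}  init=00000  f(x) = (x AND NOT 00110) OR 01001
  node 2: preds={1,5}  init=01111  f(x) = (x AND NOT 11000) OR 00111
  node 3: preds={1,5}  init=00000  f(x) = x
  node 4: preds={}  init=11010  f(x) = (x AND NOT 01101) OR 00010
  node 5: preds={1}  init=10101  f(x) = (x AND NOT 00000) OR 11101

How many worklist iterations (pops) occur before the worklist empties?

10

Iteration log — 10 steps:
  step 1. node 0  ⊔preds=00000  new=11100  old=00000  +wl: 
  step 2. node 1  ⊔preds=11111  new=11001  old=00000  +wl: 0
  step 3. node 2  ⊔preds=11101  new=01111  stable
  step 4. node 3  ⊔preds=11101  new=11101  old=00000  +wl: 1
  step 5. node 4  ⊔preds=00000  new=11010  stable
  step 6. node 5  ⊔preds=11001  new=11101  old=10101  +wl: 2,3
  step 7. node 0  ⊔preds=11101  new=11101  old=11100  +wl: 
  step 8. node 1  ⊔preds=11111  new=11001  stable
  step 9. node 2  ⊔preds=11101  new=01111  stable
  step 10. node 3  ⊔preds=11101  new=11101  stable

Least fixpoint reached:
  node 0: 11101
  node 1: 11001
  node 2: 01111
  node 3: 11101
  node 4: 11010
  node 5: 11101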